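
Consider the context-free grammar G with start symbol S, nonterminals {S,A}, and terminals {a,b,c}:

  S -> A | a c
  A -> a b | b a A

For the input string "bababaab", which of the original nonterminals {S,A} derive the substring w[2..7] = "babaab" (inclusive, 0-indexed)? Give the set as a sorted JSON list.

Convert to CNF:
  S -> T0 T1 | T0 T2 | T1 X4
  A -> T0 T1 | T1 X3
  T0 -> a
  T1 -> b
  T2 -> c
  X3 -> T0 A
  X4 -> T0 A

CYK fill — only the sub-triangle for w[2..7]:
  T[2,2] 'b' = {T1}  orig:{}
  T[3,3] 'a' = {T0}  orig:{}
  T[4,4] 'b' = {T1}  orig:{}
  T[5,5] 'a' = {T0}  orig:{}
  T[6,6] 'a' = {T0}  orig:{}
  T[7,7] 'b' = {T1}  orig:{}
  T[2,3] 'ba' = ∅
  T[3,4] 'ab' = {A,S}
  T[4,5] 'ba' = ∅
  T[5,6] 'aa' = ∅
  T[6,7] 'ab' = {A,S}
  T[2,4] 'bab' = ∅
  T[3,5] 'aba' = ∅
  T[4,6] 'baa' = ∅
  T[5,7] 'aab' = {X3,X4}  orig:{}
  T[2,5] 'baba' = ∅
  T[3,6] 'abaa' = ∅
  T[4,7] 'baab' = {A,S}
  T[2,6] 'babaa' = ∅
  T[3,7] 'abaab' = {X3,X4}  orig:{}
  T[2,7] 'babaab' = {A,S}

Original NTs in T[2,7] deriving "babaab": ["A", "S"]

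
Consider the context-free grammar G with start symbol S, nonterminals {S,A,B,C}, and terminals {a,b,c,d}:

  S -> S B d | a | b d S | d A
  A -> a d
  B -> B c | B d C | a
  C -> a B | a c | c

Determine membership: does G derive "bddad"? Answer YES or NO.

CNF form of G:
  S -> S X5 | T1 A | T3 X6 | a
  A -> T0 T1
  B -> B T2 | B X4 | a
  C -> T0 B | T0 T2 | c
  T0 -> a
  T1 -> d
  T2 -> c
  T3 -> b
  X4 -> T1 C
  X5 -> B T1
  X6 -> T1 S

CYK table (by increasing span):
  [0..0]={T3}  "b"  orig:{}
  [1..1]={T1}  "d"  orig:{}
  [2..2]={T1}  "d"  orig:{}
  [3..3]={B,S,T0}  "a"  orig:{B,S}
  [4..4]={T1}  "d"  orig:{}
  [0..1]=∅  "bd"
  [1..2]=∅  "dd"
  [2..3]={X6}  "da"  orig:{}
  [3..4]={A,X5}  "ad"  orig:{A}
  [0..2]=∅  "bdd"
  [1..3]=∅  "dda"
  [2..4]={S}  "dad"
  [0..3]=∅  "bdda"
  [1..4]={X6}  "ddad"  orig:{}
  [0..4]={S}  "bddad"

S ∈ T[0,4] ⇒ YES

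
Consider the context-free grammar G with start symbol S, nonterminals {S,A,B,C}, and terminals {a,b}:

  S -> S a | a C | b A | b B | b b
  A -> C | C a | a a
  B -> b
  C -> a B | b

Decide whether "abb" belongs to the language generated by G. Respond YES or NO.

CNF form of G:
  S -> S T0 | T0 C | T1 A | T1 B | T1 T1
  A -> C T0 | T0 B | T0 T0 | b
  B -> b
  C -> T0 B | b
  T0 -> a
  T1 -> b

Fill CYK table bottom-up:
  T[0,0] 'a' = {T0}  orig:{}
  T[1,1] 'b' = {A,B,C,T1}  orig:{A,B,C}
  T[2,2] 'b' = {A,B,C,T1}  orig:{A,B,C}
  T[0,1] 'ab' = {A,C,S}
  T[1,2] 'bb' = {S}
  T[0,2] 'abb' = ∅

S ∉ T[0,2] ⇒ NO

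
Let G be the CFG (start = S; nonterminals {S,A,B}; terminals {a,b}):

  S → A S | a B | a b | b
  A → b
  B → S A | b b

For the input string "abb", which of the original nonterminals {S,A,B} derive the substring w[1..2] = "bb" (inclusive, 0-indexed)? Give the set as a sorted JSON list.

CNF form of G:
  S -> A S | T1 B | T1 T0 | b
  A -> b
  B -> S A | T0 T0
  T0 -> b
  T1 -> a

CYK fill (cells [i..j] with 1 ≤ i ≤ j ≤ 2 only):
  cell(1,1) b: {A,S,T0}  orig:{A,S}
  cell(2,2) b: {A,S,T0}  orig:{A,S}
  cell(1,2) bb: {B,S}

Original NTs in T[1,2] deriving "bb": ["B", "S"]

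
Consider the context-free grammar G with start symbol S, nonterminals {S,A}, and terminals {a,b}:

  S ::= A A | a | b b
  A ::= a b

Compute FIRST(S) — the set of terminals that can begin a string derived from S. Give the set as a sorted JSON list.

Compute FIRST by fixpoint:
round 1:
  A via A→a b: +{a}
  S via S→A A: +{a}
  S via S→b b: +{b}
  FIRST(S)={a,b}  FIRST(A)={a}
round 2: (no change)
  FIRST(S)={a,b}  FIRST(A)={a}

FIRST(S) = ["a", "b"]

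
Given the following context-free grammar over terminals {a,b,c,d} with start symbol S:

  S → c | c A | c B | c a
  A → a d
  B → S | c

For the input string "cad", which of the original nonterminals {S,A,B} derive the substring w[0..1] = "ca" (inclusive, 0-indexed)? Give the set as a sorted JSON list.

Convert to CNF:
  S -> T2 A | T2 B | T2 T0 | c
  A -> T0 T1
  B -> T2 A | T2 B | T2 T0 | c
  T0 -> a
  T1 -> d
  T2 -> c

CYK table (by increasing span) (cells [i..j] with 0 ≤ i ≤ j ≤ 1 only):
  cell(0,0) c: {B,S,T2}  orig:{B,S}
  cell(1,1) a: {T0}  orig:{}
  cell(0,1) ca: {B,S}

Original NTs in T[0,1] deriving "ca": ["B", "S"]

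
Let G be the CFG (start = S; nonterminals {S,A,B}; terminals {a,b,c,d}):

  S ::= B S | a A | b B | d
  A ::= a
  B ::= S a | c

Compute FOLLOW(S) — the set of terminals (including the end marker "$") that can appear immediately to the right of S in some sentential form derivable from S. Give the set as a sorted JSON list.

FIRST iteration:
round 1:
  A via A→a: +{a}
  B via B→c: +{c}
  S via S→B S: +{c}
  S via S→a A: +{a}
  S via S→b B: +{b}
  S via S→d: +{d}
  FIRST[S]={a,b,c,d}  FIRST[A]={a}  FIRST[B]={c}
round 2:
  B via B→S a: +{a,b,d}
  FIRST[S]={a,b,c,d}  FIRST[A]={a}  FIRST[B]={a,b,c,d}
round 3: (stable)
  FIRST[S]={a,b,c,d}  FIRST[A]={a}  FIRST[B]={a,b,c,d}

Compute FOLLOW by fixpoint:
FOLLOW(S) := {$}
[1]
  B→S a: FOLLOW(S) ⊇ FIRST(a) = {a}; new: +{a}
  S→B S: FOLLOW(B) ⊇ FIRST(S) = {a,b,c,d}; new: +{a,b,c,d}
  S→a A: FOLLOW(A) ⊇ FOLLOW(S) ⊇ {$,a}; new: +{$,a}
  S→b B: FOLLOW(B) ⊇ FOLLOW(S) ⊇ {$,a}; new: +{$}
  FOLLOW[S]={$,a}  FOLLOW[A]={$,a}  FOLLOW[B]={$,a,b,c,d}
[2] — fixpoint
  FOLLOW[S]={$,a}  FOLLOW[A]={$,a}  FOLLOW[B]={$,a,b,c,d}

FOLLOW(S) = ["$", "a"]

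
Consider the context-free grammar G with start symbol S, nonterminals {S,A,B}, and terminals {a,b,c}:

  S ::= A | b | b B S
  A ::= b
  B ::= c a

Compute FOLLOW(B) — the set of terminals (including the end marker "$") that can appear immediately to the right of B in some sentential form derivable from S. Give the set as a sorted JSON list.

FIRST sets, iterate to fixpoint:
pass 1:
  A via A→b: +{b}
  B via B→c a: +{c}
  S via S→A: +{b}
  S: {b}  A: {b}  B: {c}
pass 2: done
  S: {b}  A: {b}  B: {c}

FOLLOW iteration:
seed FOLLOW(S) with $
iter 1:
  S→A: FOLLOW(A) ⊇ FOLLOW(S) ⊇ {$}; new: +{$}
  S→b B S: FOLLOW(B) ⊇ FIRST(S) = {b}; new: +{b}
  FOLLOW(S)={$}  FOLLOW(A)={$}  FOLLOW(B)={b}
iter 2: — fixpoint
  FOLLOW(S)={$}  FOLLOW(A)={$}  FOLLOW(B)={b}

FOLLOW(B) = ["b"]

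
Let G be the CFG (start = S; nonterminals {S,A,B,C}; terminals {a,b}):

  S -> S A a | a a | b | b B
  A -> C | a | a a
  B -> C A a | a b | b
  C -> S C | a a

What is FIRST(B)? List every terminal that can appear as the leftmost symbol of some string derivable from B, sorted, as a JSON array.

Compute FIRST by fixpoint:
[1]
  A via A→a: +{a}
  B via B→a b: +{a}
  B via B→b: +{b}
  C via C→a a: +{a}
  S via S→a a: +{a}
  S via S→b: +{b}
  S: {a,b}  A: {a}  B: {a,b}  C: {a}
[2]
  C via C→S C: +{b}
  S: {a,b}  A: {a}  B: {a,b}  C: {a,b}
[3]
  A via A→C: +{b}
  S: {a,b}  A: {a,b}  B: {a,b}  C: {a,b}
[4] — fixpoint
  S: {a,b}  A: {a,b}  B: {a,b}  C: {a,b}

FIRST(B) = ["a", "b"]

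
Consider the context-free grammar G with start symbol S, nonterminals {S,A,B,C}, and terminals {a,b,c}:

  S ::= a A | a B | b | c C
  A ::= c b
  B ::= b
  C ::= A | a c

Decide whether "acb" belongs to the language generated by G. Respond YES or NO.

CNF form of G:
  S -> T0 C | T2 A | T2 B | b
  A -> T0 T1
  B -> b
  C -> T0 T1 | T2 T0
  T0 -> c
  T1 -> b
  T2 -> a

CYK table (by increasing span):
  T[0,0] 'a' = {T2}  orig:{}
  T[1,1] 'c' = {T0}  orig:{}
  T[2,2] 'b' = {B,S,T1}  orig:{B,S}
  T[0,1] 'ac' = {C}
  T[1,2] 'cb' = {A,C}
  T[0,2] 'acb' = {S}

S ∈ T[0,2] ⇒ YES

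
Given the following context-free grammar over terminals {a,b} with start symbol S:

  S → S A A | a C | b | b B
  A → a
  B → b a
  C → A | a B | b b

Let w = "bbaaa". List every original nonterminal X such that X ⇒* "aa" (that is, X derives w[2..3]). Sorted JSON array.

CNF form of G:
  S -> S X2 | T0 B | T1 C | b
  A -> a
  B -> T0 T1
  C -> T0 T0 | T1 B | a
  T0 -> b
  T1 -> a
  X2 -> A A

Fill CYK table bottom-up, restricted to cells inside w[2..3]:
  T[2,2] 'a' = {A,C,T1}  orig:{A,C}
  T[3,3] 'a' = {A,C,T1}  orig:{A,C}
  T[2,3] 'aa' = {S,X2}  orig:{S}

Original NTs in T[2,3] deriving "aa": ["S"]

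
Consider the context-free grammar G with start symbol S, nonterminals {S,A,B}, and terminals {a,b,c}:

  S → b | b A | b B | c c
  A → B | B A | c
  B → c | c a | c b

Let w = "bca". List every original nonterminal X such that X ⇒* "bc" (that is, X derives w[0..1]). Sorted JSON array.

CNF form of G:
  S -> T0 T0 | T2 A | T2 B | b
  A -> B A | T0 T1 | T0 T2 | c
  B -> T0 T1 | T0 T2 | c
  T0 -> c
  T1 -> a
  T2 -> b

Fill CYK table bottom-up, restricted to cells inside w[0..1]:
  cell(0,0) b: {S,T2}  orig:{S}
  cell(1,1) c: {A,B,T0}  orig:{A,B}
  cell(0,1) bc: {S}

Original NTs in T[0,1] deriving "bc": ["S"]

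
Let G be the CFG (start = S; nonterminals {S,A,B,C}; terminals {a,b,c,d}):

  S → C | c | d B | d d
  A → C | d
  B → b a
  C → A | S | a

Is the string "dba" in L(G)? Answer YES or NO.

CNF form of G:
  S -> T0 B | T0 T0 | a | c | d
  A -> T0 B | T0 T0 | a | c | d
  B -> T1 T2
  C -> T0 B | T0 T0 | a | c | d
  T0 -> d
  T1 -> b
  T2 -> a

CYK table (by increasing span):
  T[0,0] 'd' = {A,C,S,T0}  orig:{A,C,S}
  T[1,1] 'b' = {T1}  orig:{}
  T[2,2] 'a' = {A,C,S,T2}  orig:{A,C,S}
  T[0,1] 'db' = ∅
  T[1,2] 'ba' = {B}
  T[0,2] 'dba' = {A,C,S}

S ∈ T[0,2] ⇒ YES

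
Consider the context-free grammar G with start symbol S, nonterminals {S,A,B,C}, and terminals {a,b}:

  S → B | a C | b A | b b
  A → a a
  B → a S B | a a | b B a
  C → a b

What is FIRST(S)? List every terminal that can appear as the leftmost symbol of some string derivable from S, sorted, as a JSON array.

FIRST sets, iterate to fixpoint:
round 1:
  A via A→a a: +{a}
  B via B→a S B: +{a}
  B via B→b B a: +{b}
  C via C→a b: +{a}
  S via S→B: +{a,b}
  FIRST[S]={a,b}  FIRST[A]={a}  FIRST[B]={a,b}  FIRST[C]={a}
round 2: (no change)
  FIRST[S]={a,b}  FIRST[A]={a}  FIRST[B]={a,b}  FIRST[C]={a}

FIRST(S) = ["a", "b"]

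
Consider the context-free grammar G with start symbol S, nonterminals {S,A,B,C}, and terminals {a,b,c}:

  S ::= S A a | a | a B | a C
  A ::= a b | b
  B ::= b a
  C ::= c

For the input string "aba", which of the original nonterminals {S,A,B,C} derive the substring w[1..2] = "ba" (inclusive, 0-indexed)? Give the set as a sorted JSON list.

CNF form of G:
  S -> S X2 | T0 B | T0 C | a
  A -> T0 T1 | b
  B -> T1 T0
  C -> c
  T0 -> a
  T1 -> b
  X2 -> A T0

CYK table (by increasing span) — only the sub-triangle for w[1..2]:
  [1..1]={A,T1}  "b"  orig:{A}
  [2..2]={S,T0}  "a"  orig:{S}
  [1..2]={B,X2}  "ba"  orig:{B}

Original NTs in T[1,2] deriving "ba": ["B"]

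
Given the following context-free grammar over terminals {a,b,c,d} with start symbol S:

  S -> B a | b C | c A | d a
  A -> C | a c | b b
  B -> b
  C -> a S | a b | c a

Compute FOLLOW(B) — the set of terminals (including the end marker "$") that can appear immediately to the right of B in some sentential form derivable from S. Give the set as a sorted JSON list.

Compute FIRST by fixpoint:
pass 1:
  A via A→a c: +{a}
  A via A→b b: +{b}
  B via B→b: +{b}
  C via C→a S: +{a}
  C via C→c a: +{c}
  S via S→B a: +{b}
  S via S→c A: +{c}
  S via S→d a: +{d}
  FIRST[S]={b,c,d}  FIRST[A]={a,b}  FIRST[B]={b}  FIRST[C]={a,c}
pass 2:
  A via A→C: +{c}
  FIRST[S]={b,c,d}  FIRST[A]={a,b,c}  FIRST[B]={b}  FIRST[C]={a,c}
pass 3: done
  FIRST[S]={b,c,d}  FIRST[A]={a,b,c}  FIRST[B]={b}  FIRST[C]={a,c}

FOLLOW sets:
seed FOLLOW(S) with $
pass 1:
  S→B a: FOLLOW(B) ⊇ FIRST(a) = {a}; new: +{a}
  S→b C: FOLLOW(C) ⊇ FOLLOW(S) ⊇ {$}; new: +{$}
  S→c A: FOLLOW(A) ⊇ FOLLOW(S) ⊇ {$}; new: +{$}
  FOLLOW(S)={$}  FOLLOW(A)={$}  FOLLOW(B)={a}  FOLLOW(C)={$}
pass 2: (no change)
  FOLLOW(S)={$}  FOLLOW(A)={$}  FOLLOW(B)={a}  FOLLOW(C)={$}

FOLLOW(B) = ["a"]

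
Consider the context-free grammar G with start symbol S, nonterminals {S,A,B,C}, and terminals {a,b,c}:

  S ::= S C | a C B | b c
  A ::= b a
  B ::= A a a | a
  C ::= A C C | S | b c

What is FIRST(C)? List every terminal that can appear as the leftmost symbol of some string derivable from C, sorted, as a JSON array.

Compute FIRST by fixpoint:
[1]
  A via A→b a: +{b}
  B via B→A a a: +{b}
  B via B→a: +{a}
  C via C→A C C: +{b}
  S via S→a C B: +{a}
  S via S→b c: +{b}
  FIRST[S]={a,b}  FIRST[A]={b}  FIRST[B]={a,b}  FIRST[C]={b}
[2]
  C via C→S: +{a}
  FIRST[S]={a,b}  FIRST[A]={b}  FIRST[B]={a,b}  FIRST[C]={a,b}
[3] — fixpoint
  FIRST[S]={a,b}  FIRST[A]={b}  FIRST[B]={a,b}  FIRST[C]={a,b}

FIRST(C) = ["a", "b"]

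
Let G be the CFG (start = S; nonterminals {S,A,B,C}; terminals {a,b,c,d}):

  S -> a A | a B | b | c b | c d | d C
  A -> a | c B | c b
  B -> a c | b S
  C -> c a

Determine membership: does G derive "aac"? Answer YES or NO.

Convert to CNF:
  S -> T0 T1 | T0 T3 | T2 A | T2 B | T3 C | b
  A -> T0 B | T0 T1 | a
  B -> T1 S | T2 T0
  C -> T0 T2
  T0 -> c
  T1 -> b
  T2 -> a
  T3 -> d

Fill CYK table bottom-up:
  T[0,0] 'a' = {A,T2}  orig:{A}
  T[1,1] 'a' = {A,T2}  orig:{A}
  T[2,2] 'c' = {T0}  orig:{}
  T[0,1] 'aa' = {S}
  T[1,2] 'ac' = {B}
  T[0,2] 'aac' = {S}

S ∈ T[0,2] ⇒ YES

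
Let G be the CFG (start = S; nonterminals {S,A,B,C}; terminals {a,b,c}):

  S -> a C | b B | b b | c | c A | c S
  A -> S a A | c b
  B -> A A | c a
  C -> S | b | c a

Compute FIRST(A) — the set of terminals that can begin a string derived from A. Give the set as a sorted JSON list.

Compute FIRST by fixpoint:
round 1:
  A via A→c b: +{c}
  B via B→A A: +{c}
  C via C→b: +{b}
  C via C→c a: +{c}
  S via S→a C: +{a}
  S via S→b B: +{b}
  S via S→c: +{c}
  FIRST(S)={a,b,c}  FIRST(A)={c}  FIRST(B)={c}  FIRST(C)={b,c}
round 2:
  A via A→S a A: +{a,b}
  B via B→A A: +{a,b}
  C via C→S: +{a}
  FIRST(S)={a,b,c}  FIRST(A)={a,b,c}  FIRST(B)={a,b,c}  FIRST(C)={a,b,c}
round 3: done
  FIRST(S)={a,b,c}  FIRST(A)={a,b,c}  FIRST(B)={a,b,c}  FIRST(C)={a,b,c}

FIRST(A) = ["a", "b", "c"]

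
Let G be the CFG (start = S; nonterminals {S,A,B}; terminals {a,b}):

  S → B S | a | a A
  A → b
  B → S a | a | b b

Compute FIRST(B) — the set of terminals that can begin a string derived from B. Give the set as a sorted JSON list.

FIRST sets, iterate to fixpoint:
[1]
  A via A→b: +{b}
  B via B→a: +{a}
  B via B→b b: +{b}
  S via S→B S: +{a,b}
  FIRST[S]={a,b}  FIRST[A]={b}  FIRST[B]={a,b}
[2] — fixpoint
  FIRST[S]={a,b}  FIRST[A]={b}  FIRST[B]={a,b}

FIRST(B) = ["a", "b"]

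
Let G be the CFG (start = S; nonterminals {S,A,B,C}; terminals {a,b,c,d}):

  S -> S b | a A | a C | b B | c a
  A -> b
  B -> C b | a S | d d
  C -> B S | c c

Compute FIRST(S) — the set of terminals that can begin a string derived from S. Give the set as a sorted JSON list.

FIRST sets, iterate to fixpoint:
pass 1:
  A via A→b: +{b}
  B via B→a S: +{a}
  B via B→d d: +{d}
  C via C→B S: +{a,d}
  C via C→c c: +{c}
  S via S→a A: +{a}
  S via S→b B: +{b}
  S via S→c a: +{c}
  FIRST(S)={a,b,c}  FIRST(A)={b}  FIRST(B)={a,d}  FIRST(C)={a,c,d}
pass 2:
  B via B→C b: +{c}
  FIRST(S)={a,b,c}  FIRST(A)={b}  FIRST(B)={a,c,d}  FIRST(C)={a,c,d}
pass 3: (stable)
  FIRST(S)={a,b,c}  FIRST(A)={b}  FIRST(B)={a,c,d}  FIRST(C)={a,c,d}

FIRST(S) = ["a", "b", "c"]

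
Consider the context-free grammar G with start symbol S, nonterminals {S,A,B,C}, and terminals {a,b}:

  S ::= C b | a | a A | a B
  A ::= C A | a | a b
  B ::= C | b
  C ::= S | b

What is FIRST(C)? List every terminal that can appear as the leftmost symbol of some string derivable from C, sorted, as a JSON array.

Compute FIRST by fixpoint:
iter 1:
  A via A→a: +{a}
  B via B→b: +{b}
  C via C→b: +{b}
  S via S→C b: +{b}
  S via S→a: +{a}
  FIRST[S]={a,b}  FIRST[A]={a}  FIRST[B]={b}  FIRST[C]={b}
iter 2:
  A via A→C A: +{b}
  C via C→S: +{a}
  FIRST[S]={a,b}  FIRST[A]={a,b}  FIRST[B]={b}  FIRST[C]={a,b}
iter 3:
  B via B→C: +{a}
  FIRST[S]={a,b}  FIRST[A]={a,b}  FIRST[B]={a,b}  FIRST[C]={a,b}
iter 4: (stable)
  FIRST[S]={a,b}  FIRST[A]={a,b}  FIRST[B]={a,b}  FIRST[C]={a,b}

FIRST(C) = ["a", "b"]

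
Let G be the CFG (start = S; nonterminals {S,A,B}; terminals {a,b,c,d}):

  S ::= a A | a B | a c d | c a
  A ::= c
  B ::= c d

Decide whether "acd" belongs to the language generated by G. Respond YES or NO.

CNF form of G:
  S -> T0 T2 | T2 A | T2 B | T2 X3
  A -> c
  B -> T0 T1
  T0 -> c
  T1 -> d
  T2 -> a
  X3 -> T0 T1

Fill CYK table bottom-up:
  T[0,0] 'a' = {T2}  orig:{}
  T[1,1] 'c' = {A,T0}  orig:{A}
  T[2,2] 'd' = {T1}  orig:{}
  T[0,1] 'ac' = {S}
  T[1,2] 'cd' = {B,X3}  orig:{B}
  T[0,2] 'acd' = {S}

S ∈ T[0,2] ⇒ YES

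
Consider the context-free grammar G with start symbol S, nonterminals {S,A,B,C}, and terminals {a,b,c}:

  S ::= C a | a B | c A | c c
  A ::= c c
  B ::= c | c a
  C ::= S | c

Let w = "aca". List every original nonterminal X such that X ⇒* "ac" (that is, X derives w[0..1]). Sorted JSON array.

CNF form of G:
  S -> C T1 | T0 A | T0 T0 | T1 B
  A -> T0 T0
  B -> T0 T1 | c
  C -> C T1 | T0 A | T0 T0 | T1 B | c
  T0 -> c
  T1 -> a

CYK table (by increasing span) — only the sub-triangle for w[0..1]:
  cell(0,0) a: {T1}  orig:{}
  cell(1,1) c: {B,C,T0}  orig:{B,C}
  cell(0,1) ac: {C,S}

Original NTs in T[0,1] deriving "ac": ["C", "S"]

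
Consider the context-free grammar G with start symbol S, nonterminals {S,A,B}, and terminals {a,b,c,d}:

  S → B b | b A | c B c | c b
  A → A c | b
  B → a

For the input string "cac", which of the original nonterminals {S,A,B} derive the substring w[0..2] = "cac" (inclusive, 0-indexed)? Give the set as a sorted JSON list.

Convert to CNF:
  S -> B T1 | T0 T1 | T0 X2 | T1 A
  A -> A T0 | b
  B -> a
  T0 -> c
  T1 -> b
  X2 -> B T0

CYK table (by increasing span) (cells [i..j] with 0 ≤ i ≤ j ≤ 2 only):
  T[0,0] 'c' = {T0}  orig:{}
  T[1,1] 'a' = {B}
  T[2,2] 'c' = {T0}  orig:{}
  T[0,1] 'ca' = ∅
  T[1,2] 'ac' = {X2}  orig:{}
  T[0,2] 'cac' = {S}

Original NTs in T[0,2] deriving "cac": ["S"]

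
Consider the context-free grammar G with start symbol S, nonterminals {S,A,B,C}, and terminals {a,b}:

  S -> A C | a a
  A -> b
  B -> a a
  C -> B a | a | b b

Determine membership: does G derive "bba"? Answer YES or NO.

CNF form of G:
  S -> A C | T0 T0
  A -> b
  B -> T0 T0
  C -> B T0 | T1 T1 | a
  T0 -> a
  T1 -> b

Fill CYK table bottom-up:
  [0..0]={A,T1}  "b"  orig:{A}
  [1..1]={A,T1}  "b"  orig:{A}
  [2..2]={C,T0}  "a"  orig:{C}
  [0..1]={C}  "bb"
  [1..2]={S}  "ba"
  [0..2]=∅  "bba"

S ∉ T[0,2] ⇒ NO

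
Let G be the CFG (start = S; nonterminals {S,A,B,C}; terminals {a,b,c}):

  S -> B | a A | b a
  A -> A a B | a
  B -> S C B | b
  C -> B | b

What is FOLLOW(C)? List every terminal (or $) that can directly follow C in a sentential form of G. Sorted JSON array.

FIRST iteration:
pass 1:
  A via A→a: +{a}
  B via B→b: +{b}
  C via C→B: +{b}
  S via S→B: +{b}
  S via S→a A: +{a}
  FIRST[S]={a,b}  FIRST[A]={a}  FIRST[B]={b}  FIRST[C]={b}
pass 2:
  B via B→S C B: +{a}
  C via C→B: +{a}
  FIRST[S]={a,b}  FIRST[A]={a}  FIRST[B]={a,b}  FIRST[C]={a,b}
pass 3: (no change)
  FIRST[S]={a,b}  FIRST[A]={a}  FIRST[B]={a,b}  FIRST[C]={a,b}

FOLLOW sets:
initialize: $ ∈ FOLLOW(S)
round 1:
  A→A a B: FOLLOW(A) ⊇ FIRST(a) = {a}; new: +{a}
  A→A a B: FOLLOW(B) ⊇ FOLLOW(A) ⊇ {a}; new: +{a}
  B→S C B: FOLLOW(S) ⊇ FIRST(C) = {a,b}; new: +{a,b}
  B→S C B: FOLLOW(C) ⊇ FIRST(B) = {a,b}; new: +{a,b}
  C→B: FOLLOW(B) ⊇ FOLLOW(C) ⊇ {a,b}; new: +{b}
  S→B: FOLLOW(B) ⊇ FOLLOW(S) ⊇ {$,a,b}; new: +{$}
  S→a A: FOLLOW(A) ⊇ FOLLOW(S) ⊇ {$,a,b}; new: +{$,b}
  S: {$,a,b}  A: {$,a,b}  B: {$,a,b}  C: {a,b}
round 2: (no change)
  S: {$,a,b}  A: {$,a,b}  B: {$,a,b}  C: {a,b}

FOLLOW(C) = ["a", "b"]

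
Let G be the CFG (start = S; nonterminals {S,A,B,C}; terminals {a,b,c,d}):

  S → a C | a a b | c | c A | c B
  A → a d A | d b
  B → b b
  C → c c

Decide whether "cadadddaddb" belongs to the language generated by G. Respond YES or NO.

CNF form of G:
  S -> T0 C | T0 X5 | T3 A | T3 B | c
  A -> T0 X4 | T1 T2
  B -> T2 T2
  C -> T3 T3
  T0 -> a
  T1 -> d
  T2 -> b
  T3 -> c
  X4 -> T1 A
  X5 -> T0 T2

Fill CYK table bottom-up:
  T[0,0] 'c' = {S,T3}  orig:{S}
  T[1,1] 'a' = {T0}  orig:{}
  T[2,2] 'd' = {T1}  orig:{}
  T[3,3] 'a' = {T0}  orig:{}
  T[4,4] 'd' = {T1}  orig:{}
  T[5,5] 'd' = {T1}  orig:{}
  T[6,6] 'd' = {T1}  orig:{}
  T[7,7] 'a' = {T0}  orig:{}
  T[8,8] 'd' = {T1}  orig:{}
  T[9,9] 'd' = {T1}  orig:{}
  T[10,10] 'b' = {T2}  orig:{}
  T[0,1] 'ca' = ∅
  T[1,2] 'ad' = ∅
  T[2,3] 'da' = ∅
  T[3,4] 'ad' = ∅
  T[4,5] 'dd' = ∅
  T[5,6] 'dd' = ∅
  T[6,7] 'da' = ∅
  T[7,8] 'ad' = ∅
  T[8,9] 'dd' = ∅
  T[9,10] 'db' = {A}
  T[0,2] 'cad' = ∅
  T[1,3] 'ada' = ∅
  T[2,4] 'dad' = ∅
  T[3,5] 'add' = ∅
  T[4,6] 'ddd' = ∅
  T[5,7] 'dda' = ∅
  T[6,8] 'dad' = ∅
  T[7,9] 'add' = ∅
  T[8,10] 'ddb' = {X4}  orig:{}
  T[0,3] 'cada' = ∅
  T[1,4] 'adad' = ∅
  T[2,5] 'dadd' = ∅
  T[3,6] 'addd' = ∅
  T[4,7] 'ddda' = ∅
  T[5,8] 'ddad' = ∅
  T[6,9] 'dadd' = ∅
  T[7,10] 'addb' = {A}
  T[0,4] 'cadad' = ∅
  T[1,5] 'adadd' = ∅
  T[2,6] 'daddd' = ∅
  T[3,7] 'addda' = ∅
  T[4,8] 'dddad' = ∅
  T[5,9] 'ddadd' = ∅
  T[6,10] 'daddb' = {X4}  orig:{}
  T[0,5] 'cadadd' = ∅
  T[1,6] 'adaddd' = ∅
  T[2,7] 'daddda' = ∅
  T[3,8] 'adddad' = ∅
  T[4,9] 'dddadd' = ∅
  T[5,10] 'ddaddb' = ∅
  T[0,6] 'cadaddd' = ∅
  T[1,7] 'adaddda' = ∅
  T[2,8] 'dadddad' = ∅
  T[3,9] 'adddadd' = ∅
  T[4,10] 'dddaddb' = ∅
  T[0,7] 'cadaddda' = ∅
  T[1,8] 'adadddad' = ∅
  T[2,9] 'dadddadd' = ∅
  T[3,10] 'adddaddb' = ∅
  T[0,8] 'cadadddad' = ∅
  T[1,9] 'adadddadd' = ∅
  T[2,10] 'dadddaddb' = ∅
  T[0,9] 'cadadddadd' = ∅
  T[1,10] 'adadddaddb' = ∅
  T[0,10] 'cadadddaddb' = ∅

S ∉ T[0,10] ⇒ NO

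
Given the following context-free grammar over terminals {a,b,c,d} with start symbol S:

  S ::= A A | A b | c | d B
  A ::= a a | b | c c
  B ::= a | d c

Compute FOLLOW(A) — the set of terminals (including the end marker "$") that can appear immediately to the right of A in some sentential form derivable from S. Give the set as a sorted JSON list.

FIRST sets, iterate to fixpoint:
round 1:
  A via A→a a: +{a}
  A via A→b: +{b}
  A via A→c c: +{c}
  B via B→a: +{a}
  B via B→d c: +{d}
  S via S→A A: +{a,b,c}
  S via S→d B: +{d}
  FIRST[S]={a,b,c,d}  FIRST[A]={a,b,c}  FIRST[B]={a,d}
round 2: (no change)
  FIRST[S]={a,b,c,d}  FIRST[A]={a,b,c}  FIRST[B]={a,d}

Compute FOLLOW by fixpoint:
seed FOLLOW(S) with $
iter 1:
  S→A A: FOLLOW(A) ⊇ FIRST(A) = {a,b,c}; new: +{a,b,c}
  S→A A: FOLLOW(A) ⊇ FOLLOW(S) ⊇ {$}; new: +{$}
  S→d B: FOLLOW(B) ⊇ FOLLOW(S) ⊇ {$}; new: +{$}
  FOLLOW[S]={$}  FOLLOW[A]={$,a,b,c}  FOLLOW[B]={$}
iter 2: — fixpoint
  FOLLOW[S]={$}  FOLLOW[A]={$,a,b,c}  FOLLOW[B]={$}

FOLLOW(A) = ["$", "a", "b", "c"]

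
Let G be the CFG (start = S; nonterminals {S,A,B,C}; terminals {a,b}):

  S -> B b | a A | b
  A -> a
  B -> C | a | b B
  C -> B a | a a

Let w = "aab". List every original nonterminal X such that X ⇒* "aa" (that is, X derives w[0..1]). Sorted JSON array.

CNF form of G:
  S -> B T1 | T0 A | b
  A -> a
  B -> B T0 | T0 T0 | T1 B | a
  C -> B T0 | T0 T0
  T0 -> a
  T1 -> b

CYK fill, restricted to cells inside w[0..1]:
  [0..0]={A,B,T0}  "a"  orig:{A,B}
  [1..1]={A,B,T0}  "a"  orig:{A,B}
  [0..1]={B,C,S}  "aa"

Original NTs in T[0,1] deriving "aa": ["B", "C", "S"]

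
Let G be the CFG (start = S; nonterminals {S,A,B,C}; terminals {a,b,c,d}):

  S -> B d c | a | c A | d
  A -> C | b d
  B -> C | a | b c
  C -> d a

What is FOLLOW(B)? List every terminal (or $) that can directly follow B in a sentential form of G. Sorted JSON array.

FIRST sets, iterate to fixpoint:
[1]
  A via A→b d: +{b}
  B via B→a: +{a}
  B via B→b c: +{b}
  C via C→d a: +{d}
  S via S→B d c: +{a,b}
  S via S→c A: +{c}
  S via S→d: +{d}
  FIRST[S]={a,b,c,d}  FIRST[A]={b}  FIRST[B]={a,b}  FIRST[C]={d}
[2]
  A via A→C: +{d}
  B via B→C: +{d}
  FIRST[S]={a,b,c,d}  FIRST[A]={b,d}  FIRST[B]={a,b,d}  FIRST[C]={d}
[3] (no change)
  FIRST[S]={a,b,c,d}  FIRST[A]={b,d}  FIRST[B]={a,b,d}  FIRST[C]={d}

FOLLOW sets:
seed FOLLOW(S) with $
iter 1:
  S→B d c: FOLLOW(B) ⊇ FIRST(d) = {d}; new: +{d}
  S→c A: FOLLOW(A) ⊇ FOLLOW(S) ⊇ {$}; new: +{$}
  FOLLOW(S)={$}  FOLLOW(A)={$}  FOLLOW(B)={d}  FOLLOW(C)={}
iter 2:
  A→C: FOLLOW(C) ⊇ FOLLOW(A) ⊇ {$}; new: +{$}
  B→C: FOLLOW(C) ⊇ FOLLOW(B) ⊇ {d}; new: +{d}
  FOLLOW(S)={$}  FOLLOW(A)={$}  FOLLOW(B)={d}  FOLLOW(C)={$,d}
iter 3: (no change)
  FOLLOW(S)={$}  FOLLOW(A)={$}  FOLLOW(B)={d}  FOLLOW(C)={$,d}

FOLLOW(B) = ["d"]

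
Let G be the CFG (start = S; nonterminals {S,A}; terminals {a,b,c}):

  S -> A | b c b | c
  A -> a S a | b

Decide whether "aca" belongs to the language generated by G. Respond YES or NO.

CNF form of G:
  S -> T0 X4 | T1 X5 | b | c
  A -> T0 X3 | b
  T0 -> a
  T1 -> b
  T2 -> c
  X3 -> S T0
  X4 -> S T0
  X5 -> T2 T1

CYK table (by increasing span):
  [0..0]={T0}  "a"  orig:{}
  [1..1]={S,T2}  "c"  orig:{S}
  [2..2]={T0}  "a"  orig:{}
  [0..1]=∅  "ac"
  [1..2]={X3,X4}  "ca"  orig:{}
  [0..2]={A,S}  "aca"

S ∈ T[0,2] ⇒ YES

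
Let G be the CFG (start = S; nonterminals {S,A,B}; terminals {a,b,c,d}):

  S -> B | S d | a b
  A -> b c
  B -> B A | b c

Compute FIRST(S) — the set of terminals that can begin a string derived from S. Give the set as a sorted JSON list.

FIRST iteration:
iter 1:
  A via A→b c: +{b}
  B via B→b c: +{b}
  S via S→B: +{b}
  S via S→a b: +{a}
  FIRST[S]={a,b}  FIRST[A]={b}  FIRST[B]={b}
iter 2: (stable)
  FIRST[S]={a,b}  FIRST[A]={b}  FIRST[B]={b}

FIRST(S) = ["a", "b"]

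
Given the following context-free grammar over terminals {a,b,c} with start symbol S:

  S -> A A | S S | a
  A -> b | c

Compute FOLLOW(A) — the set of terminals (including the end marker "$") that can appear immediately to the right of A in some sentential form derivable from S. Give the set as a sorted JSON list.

FIRST sets, iterate to fixpoint:
[1]
  A via A→b: +{b}
  A via A→c: +{c}
  S via S→A A: +{b,c}
  S via S→a: +{a}
  FIRST[S]={a,b,c}  FIRST[A]={b,c}
[2] (stable)
  FIRST[S]={a,b,c}  FIRST[A]={b,c}

Compute FOLLOW by fixpoint:
FOLLOW(S) := {$}
round 1:
  S→A A: FOLLOW(A) ⊇ FIRST(A) = {b,c}; new: +{b,c}
  S→A A: FOLLOW(A) ⊇ FOLLOW(S) ⊇ {$}; new: +{$}
  S→S S: FOLLOW(S) ⊇ FIRST(S) = {a,b,c}; new: +{a,b,c}
  S: {$,a,b,c}  A: {$,b,c}
round 2:
  S→A A: FOLLOW(A) ⊇ FOLLOW(S) ⊇ {$,a,b,c}; new: +{a}
  S: {$,a,b,c}  A: {$,a,b,c}
round 3: (no change)
  S: {$,a,b,c}  A: {$,a,b,c}

FOLLOW(A) = ["$", "a", "b", "c"]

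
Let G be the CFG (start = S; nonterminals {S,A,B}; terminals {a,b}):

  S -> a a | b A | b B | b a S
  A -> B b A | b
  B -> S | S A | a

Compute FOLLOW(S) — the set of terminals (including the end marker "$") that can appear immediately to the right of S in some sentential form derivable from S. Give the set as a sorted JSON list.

Compute FIRST by fixpoint:
pass 1:
  A via A→b: +{b}
  B via B→a: +{a}
  S via S→a a: +{a}
  S via S→b A: +{b}
  S: {a,b}  A: {b}  B: {a}
pass 2:
  A via A→B b A: +{a}
  B via B→S: +{b}
  S: {a,b}  A: {a,b}  B: {a,b}
pass 3: done
  S: {a,b}  A: {a,b}  B: {a,b}

Compute FOLLOW by fixpoint:
initialize: $ ∈ FOLLOW(S)
pass 1:
  A→B b A: FOLLOW(B) ⊇ FIRST(b) = {b}; new: +{b}
  B→S: FOLLOW(S) ⊇ FOLLOW(B) ⊇ {b}; new: +{b}
  B→S A: FOLLOW(S) ⊇ FIRST(A) = {a,b}; new: +{a}
  B→S A: FOLLOW(A) ⊇ FOLLOW(B) ⊇ {b}; new: +{b}
  S→b A: FOLLOW(A) ⊇ FOLLOW(S) ⊇ {$,a,b}; new: +{$,a}
  S→b B: FOLLOW(B) ⊇ FOLLOW(S) ⊇ {$,a,b}; new: +{$,a}
  FOLLOW(S)={$,a,b}  FOLLOW(A)={$,a,b}  FOLLOW(B)={$,a,b}
pass 2: — fixpoint
  FOLLOW(S)={$,a,b}  FOLLOW(A)={$,a,b}  FOLLOW(B)={$,a,b}

FOLLOW(S) = ["$", "a", "b"]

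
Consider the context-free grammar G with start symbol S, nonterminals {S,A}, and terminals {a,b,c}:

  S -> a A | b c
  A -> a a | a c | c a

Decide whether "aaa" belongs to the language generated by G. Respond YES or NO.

CNF form of G:
  S -> T0 A | T2 T1
  A -> T0 T0 | T0 T1 | T1 T0
  T0 -> a
  T1 -> c
  T2 -> b

CYK table (by increasing span):
  cell(0,0) a: {T0}  orig:{}
  cell(1,1) a: {T0}  orig:{}
  cell(2,2) a: {T0}  orig:{}
  cell(0,1) aa: {A}
  cell(1,2) aa: {A}
  cell(0,2) aaa: {S}

S ∈ T[0,2] ⇒ YES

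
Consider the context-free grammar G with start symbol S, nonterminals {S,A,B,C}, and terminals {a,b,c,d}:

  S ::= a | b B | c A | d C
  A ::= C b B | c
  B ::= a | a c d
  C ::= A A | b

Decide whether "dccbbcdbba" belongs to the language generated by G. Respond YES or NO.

Convert to CNF:
  S -> T0 B | T2 A | T3 C | a
  A -> C X4 | c
  B -> T1 X5 | a
  C -> A A | b
  T0 -> b
  T1 -> a
  T2 -> c
  T3 -> d
  X4 -> T0 B
  X5 -> T2 T3

CYK table (by increasing span):
  [0..0]={T3}  "d"  orig:{}
  [1..1]={A,T2}  "c"  orig:{A}
  [2..2]={A,T2}  "c"  orig:{A}
  [3..3]={C,T0}  "b"  orig:{C}
  [4..4]={C,T0}  "b"  orig:{C}
  [5..5]={A,T2}  "c"  orig:{A}
  [6..6]={T3}  "d"  orig:{}
  [7..7]={C,T0}  "b"  orig:{C}
  [8..8]={C,T0}  "b"  orig:{C}
  [9..9]={B,S,T1}  "a"  orig:{B,S}
  [0..1]=∅  "dc"
  [1..2]={C,S}  "cc"
  [2..3]=∅  "cb"
  [3..4]=∅  "bb"
  [4..5]=∅  "bc"
  [5..6]={X5}  "cd"  orig:{}
  [6..7]={S}  "db"
  [7..8]=∅  "bb"
  [8..9]={S,X4}  "ba"  orig:{S}
  [0..2]={S}  "dcc"
  [1..3]=∅  "ccb"
  [2..4]=∅  "cbb"
  [3..5]=∅  "bbc"
  [4..6]=∅  "bcd"
  [5..7]=∅  "cdb"
  [6..8]=∅  "dbb"
  [7..9]={A}  "bba"
  [0..3]=∅  "dccb"
  [1..4]=∅  "ccbb"
  [2..5]=∅  "cbbc"
  [3..6]=∅  "bbcd"
  [4..7]=∅  "bcdb"
  [5..8]=∅  "cdbb"
  [6..9]=∅  "dbba"
  [0..4]=∅  "dccbb"
  [1..5]=∅  "ccbbc"
  [2..6]=∅  "cbbcd"
  [3..7]=∅  "bbcdb"
  [4..8]=∅  "bcdbb"
  [5..9]=∅  "cdbba"
  [0..5]=∅  "dccbbc"
  [1..6]=∅  "ccbbcd"
  [2..7]=∅  "cbbcdb"
  [3..8]=∅  "bbcdbb"
  [4..9]=∅  "bcdbba"
  [0..6]=∅  "dccbbcd"
  [1..7]=∅  "ccbbcdb"
  [2..8]=∅  "cbbcdbb"
  [3..9]=∅  "bbcdbba"
  [0..7]=∅  "dccbbcdb"
  [1..8]=∅  "ccbbcdbb"
  [2..9]=∅  "cbbcdbba"
  [0..8]=∅  "dccbbcdbb"
  [1..9]=∅  "ccbbcdbba"
  [0..9]=∅  "dccbbcdbba"

S ∉ T[0,9] ⇒ NO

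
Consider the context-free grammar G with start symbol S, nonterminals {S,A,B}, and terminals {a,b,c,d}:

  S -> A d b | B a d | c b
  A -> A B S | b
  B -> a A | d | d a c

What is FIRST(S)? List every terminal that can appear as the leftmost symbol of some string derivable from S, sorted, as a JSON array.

Compute FIRST by fixpoint:
pass 1:
  A via A→b: +{b}
  B via B→a A: +{a}
  B via B→d: +{d}
  S via S→A d b: +{b}
  S via S→B a d: +{a,d}
  S via S→c b: +{c}
  FIRST(S)={a,b,c,d}  FIRST(A)={b}  FIRST(B)={a,d}
pass 2: done
  FIRST(S)={a,b,c,d}  FIRST(A)={b}  FIRST(B)={a,d}

FIRST(S) = ["a", "b", "c", "d"]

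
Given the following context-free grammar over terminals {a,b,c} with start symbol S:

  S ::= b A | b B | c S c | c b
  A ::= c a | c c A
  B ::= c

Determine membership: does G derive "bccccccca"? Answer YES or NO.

CNF form of G:
  S -> T0 T2 | T0 X4 | T2 A | T2 B
  A -> T0 T1 | T0 X3
  B -> c
  T0 -> c
  T1 -> a
  T2 -> b
  X3 -> T0 A
  X4 -> S T0

Fill CYK table bottom-up:
  [0..0]={T2}  "b"  orig:{}
  [1..1]={B,T0}  "c"  orig:{B}
  [2..2]={B,T0}  "c"  orig:{B}
  [3..3]={B,T0}  "c"  orig:{B}
  [4..4]={B,T0}  "c"  orig:{B}
  [5..5]={B,T0}  "c"  orig:{B}
  [6..6]={B,T0}  "c"  orig:{B}
  [7..7]={B,T0}  "c"  orig:{B}
  [8..8]={T1}  "a"  orig:{}
  [0..1]={S}  "bc"
  [1..2]=∅  "cc"
  [2..3]=∅  "cc"
  [3..4]=∅  "cc"
  [4..5]=∅  "cc"
  [5..6]=∅  "cc"
  [6..7]=∅  "cc"
  [7..8]={A}  "ca"
  [0..2]={X4}  "bcc"  orig:{}
  [1..3]=∅  "ccc"
  [2..4]=∅  "ccc"
  [3..5]=∅  "ccc"
  [4..6]=∅  "ccc"
  [5..7]=∅  "ccc"
  [6..8]={X3}  "cca"  orig:{}
  [0..3]=∅  "bccc"
  [1..4]=∅  "cccc"
  [2..5]=∅  "cccc"
  [3..6]=∅  "cccc"
  [4..7]=∅  "cccc"
  [5..8]={A}  "ccca"
  [0..4]=∅  "bcccc"
  [1..5]=∅  "ccccc"
  [2..6]=∅  "ccccc"
  [3..7]=∅  "ccccc"
  [4..8]={X3}  "cccca"  orig:{}
  [0..5]=∅  "bccccc"
  [1..6]=∅  "cccccc"
  [2..7]=∅  "cccccc"
  [3..8]={A}  "ccccca"
  [0..6]=∅  "bcccccc"
  [1..7]=∅  "ccccccc"
  [2..8]={X3}  "cccccca"  orig:{}
  [0..7]=∅  "bccccccc"
  [1..8]={A}  "ccccccca"
  [0..8]={S}  "bccccccca"

S ∈ T[0,8] ⇒ YES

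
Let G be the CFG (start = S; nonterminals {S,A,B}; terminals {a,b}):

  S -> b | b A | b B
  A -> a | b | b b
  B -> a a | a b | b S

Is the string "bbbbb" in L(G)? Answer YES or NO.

Convert to CNF:
  S -> T0 A | T0 B | b
  A -> T0 T0 | a | b
  B -> T0 S | T1 T0 | T1 T1
  T0 -> b
  T1 -> a

CYK fill:
  cell(0,0) b: {A,S,T0}  orig:{A,S}
  cell(1,1) b: {A,S,T0}  orig:{A,S}
  cell(2,2) b: {A,S,T0}  orig:{A,S}
  cell(3,3) b: {A,S,T0}  orig:{A,S}
  cell(4,4) b: {A,S,T0}  orig:{A,S}
  cell(0,1) bb: {A,B,S}
  cell(1,2) bb: {A,B,S}
  cell(2,3) bb: {A,B,S}
  cell(3,4) bb: {A,B,S}
  cell(0,2) bbb: {B,S}
  cell(1,3) bbb: {B,S}
  cell(2,4) bbb: {B,S}
  cell(0,3) bbbb: {B,S}
  cell(1,4) bbbb: {B,S}
  cell(0,4) bbbbb: {B,S}

S ∈ T[0,4] ⇒ YES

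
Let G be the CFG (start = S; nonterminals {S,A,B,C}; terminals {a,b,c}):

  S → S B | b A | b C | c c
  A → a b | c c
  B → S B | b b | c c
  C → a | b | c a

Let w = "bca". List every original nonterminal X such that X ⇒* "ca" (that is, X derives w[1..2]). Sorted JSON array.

Convert to CNF:
  S -> S B | T1 A | T1 C | T2 T2
  A -> T0 T1 | T2 T2
  B -> S B | T1 T1 | T2 T2
  C -> T2 T0 | a | b
  T0 -> a
  T1 -> b
  T2 -> c

CYK table (by increasing span), restricted to cells inside w[1..2]:
  cell(1,1) c: {T2}  orig:{}
  cell(2,2) a: {C,T0}  orig:{C}
  cell(1,2) ca: {C}

Original NTs in T[1,2] deriving "ca": ["C"]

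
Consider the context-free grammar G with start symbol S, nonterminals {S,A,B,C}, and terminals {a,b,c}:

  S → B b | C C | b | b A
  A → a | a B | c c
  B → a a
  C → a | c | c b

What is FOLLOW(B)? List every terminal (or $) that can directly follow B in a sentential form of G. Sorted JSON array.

FIRST sets, iterate to fixpoint:
iter 1:
  A via A→a: +{a}
  A via A→c c: +{c}
  B via B→a a: +{a}
  C via C→a: +{a}
  C via C→c: +{c}
  S via S→B b: +{a}
  S via S→C C: +{c}
  S via S→b: +{b}
  FIRST[S]={a,b,c}  FIRST[A]={a,c}  FIRST[B]={a}  FIRST[C]={a,c}
iter 2: (stable)
  FIRST[S]={a,b,c}  FIRST[A]={a,c}  FIRST[B]={a}  FIRST[C]={a,c}

FOLLOW iteration:
initialize: $ ∈ FOLLOW(S)
iter 1:
  S→B b: FOLLOW(B) ⊇ FIRST(b) = {b}; new: +{b}
  S→C C: FOLLOW(C) ⊇ FIRST(C) = {a,c}; new: +{a,c}
  S→C C: FOLLOW(C) ⊇ FOLLOW(S) ⊇ {$}; new: +{$}
  S→b A: FOLLOW(A) ⊇ FOLLOW(S) ⊇ {$}; new: +{$}
  FOLLOW[S]={$}  FOLLOW[A]={$}  FOLLOW[B]={b}  FOLLOW[C]={$,a,c}
iter 2:
  A→a B: FOLLOW(B) ⊇ FOLLOW(A) ⊇ {$}; new: +{$}
  FOLLOW[S]={$}  FOLLOW[A]={$}  FOLLOW[B]={$,b}  FOLLOW[C]={$,a,c}
iter 3: (stable)
  FOLLOW[S]={$}  FOLLOW[A]={$}  FOLLOW[B]={$,b}  FOLLOW[C]={$,a,c}

FOLLOW(B) = ["$", "b"]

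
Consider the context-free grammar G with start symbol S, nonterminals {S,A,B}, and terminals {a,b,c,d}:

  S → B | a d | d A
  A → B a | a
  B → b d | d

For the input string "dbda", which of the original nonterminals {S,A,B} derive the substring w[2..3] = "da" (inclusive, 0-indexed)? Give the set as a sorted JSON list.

CNF form of G:
  S -> T0 T2 | T1 T2 | T2 A | d
  A -> B T0 | a
  B -> T1 T2 | d
  T0 -> a
  T1 -> b
  T2 -> d

CYK table (by increasing span) (cells [i..j] with 2 ≤ i ≤ j ≤ 3 only):
  cell(2,2) d: {B,S,T2}  orig:{B,S}
  cell(3,3) a: {A,T0}  orig:{A}
  cell(2,3) da: {A,S}

Original NTs in T[2,3] deriving "da": ["A", "S"]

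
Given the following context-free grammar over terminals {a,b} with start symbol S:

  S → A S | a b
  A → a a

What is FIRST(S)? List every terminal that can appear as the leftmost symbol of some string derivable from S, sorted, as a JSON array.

FIRST iteration:
round 1:
  A via A→a a: +{a}
  S via S→A S: +{a}
  S: {a}  A: {a}
round 2: (stable)
  S: {a}  A: {a}

FIRST(S) = ["a"]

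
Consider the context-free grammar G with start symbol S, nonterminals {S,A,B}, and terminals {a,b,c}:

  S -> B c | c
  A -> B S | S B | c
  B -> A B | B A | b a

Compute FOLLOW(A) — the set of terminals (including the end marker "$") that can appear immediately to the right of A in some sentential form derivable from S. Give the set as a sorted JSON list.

Compute FIRST by fixpoint:
round 1:
  A via A→c: +{c}
  B via B→A B: +{c}
  B via B→b a: +{b}
  S via S→B c: +{b,c}
  FIRST(S)={b,c}  FIRST(A)={c}  FIRST(B)={b,c}
round 2:
  A via A→B S: +{b}
  FIRST(S)={b,c}  FIRST(A)={b,c}  FIRST(B)={b,c}
round 3: (no change)
  FIRST(S)={b,c}  FIRST(A)={b,c}  FIRST(B)={b,c}

FOLLOW sets:
FOLLOW(S) := {$}
[1]
  A→B S: FOLLOW(B) ⊇ FIRST(S) = {b,c}; new: +{b,c}
  A→S B: FOLLOW(S) ⊇ FIRST(B) = {b,c}; new: +{b,c}
  B→A B: FOLLOW(A) ⊇ FIRST(B) = {b,c}; new: +{b,c}
  FOLLOW[S]={$,b,c}  FOLLOW[A]={b,c}  FOLLOW[B]={b,c}
[2] — fixpoint
  FOLLOW[S]={$,b,c}  FOLLOW[A]={b,c}  FOLLOW[B]={b,c}

FOLLOW(A) = ["b", "c"]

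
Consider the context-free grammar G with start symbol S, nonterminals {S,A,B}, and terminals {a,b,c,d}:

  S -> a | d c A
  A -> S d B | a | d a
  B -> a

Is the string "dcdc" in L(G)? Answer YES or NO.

Convert to CNF:
  S -> T0 X4 | a
  A -> S X3 | T0 T1 | a
  B -> a
  T0 -> d
  T1 -> a
  T2 -> c
  X3 -> T0 B
  X4 -> T2 A

CYK table (by increasing span):
  cell(0,0) d: {T0}  orig:{}
  cell(1,1) c: {T2}  orig:{}
  cell(2,2) d: {T0}  orig:{}
  cell(3,3) c: {T2}  orig:{}
  cell(0,1) dc: ∅
  cell(1,2) cd: ∅
  cell(2,3) dc: ∅
  cell(0,2) dcd: ∅
  cell(1,3) cdc: ∅
  cell(0,3) dcdc: ∅

S ∉ T[0,3] ⇒ NO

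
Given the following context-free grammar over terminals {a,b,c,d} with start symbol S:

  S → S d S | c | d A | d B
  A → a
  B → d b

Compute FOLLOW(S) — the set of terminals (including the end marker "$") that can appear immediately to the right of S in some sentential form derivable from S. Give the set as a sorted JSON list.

FIRST sets, iterate to fixpoint:
[1]
  A via A→a: +{a}
  B via B→d b: +{d}
  S via S→c: +{c}
  S via S→d A: +{d}
  S: {c,d}  A: {a}  B: {d}
[2] — fixpoint
  S: {c,d}  A: {a}  B: {d}

FOLLOW iteration:
seed FOLLOW(S) with $
pass 1:
  S→S d S: FOLLOW(S) ⊇ FIRST(d) = {d}; new: +{d}
  S→d A: FOLLOW(A) ⊇ FOLLOW(S) ⊇ {$,d}; new: +{$,d}
  S→d B: FOLLOW(B) ⊇ FOLLOW(S) ⊇ {$,d}; new: +{$,d}
  FOLLOW(S)={$,d}  FOLLOW(A)={$,d}  FOLLOW(B)={$,d}
pass 2: — fixpoint
  FOLLOW(S)={$,d}  FOLLOW(A)={$,d}  FOLLOW(B)={$,d}

FOLLOW(S) = ["$", "d"]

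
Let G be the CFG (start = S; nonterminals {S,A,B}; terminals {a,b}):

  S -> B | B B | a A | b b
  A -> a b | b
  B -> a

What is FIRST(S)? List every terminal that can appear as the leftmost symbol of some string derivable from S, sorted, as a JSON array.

FIRST sets, iterate to fixpoint:
pass 1:
  A via A→a b: +{a}
  A via A→b: +{b}
  B via B→a: +{a}
  S via S→B: +{a}
  S via S→b b: +{b}
  S: {a,b}  A: {a,b}  B: {a}
pass 2: — fixpoint
  S: {a,b}  A: {a,b}  B: {a}

FIRST(S) = ["a", "b"]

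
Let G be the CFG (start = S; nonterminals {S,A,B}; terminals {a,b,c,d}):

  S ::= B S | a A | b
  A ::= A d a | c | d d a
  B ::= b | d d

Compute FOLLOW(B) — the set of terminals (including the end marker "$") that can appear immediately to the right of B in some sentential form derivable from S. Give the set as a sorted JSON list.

Compute FIRST by fixpoint:
round 1:
  A via A→c: +{c}
  A via A→d d a: +{d}
  B via B→b: +{b}
  B via B→d d: +{d}
  S via S→B S: +{b,d}
  S via S→a A: +{a}
  FIRST[S]={a,b,d}  FIRST[A]={c,d}  FIRST[B]={b,d}
round 2: — fixpoint
  FIRST[S]={a,b,d}  FIRST[A]={c,d}  FIRST[B]={b,d}

FOLLOW sets:
seed FOLLOW(S) with $
[1]
  A→A d a: FOLLOW(A) ⊇ FIRST(d) = {d}; new: +{d}
  S→B S: FOLLOW(B) ⊇ FIRST(S) = {a,b,d}; new: +{a,b,d}
  S→a A: FOLLOW(A) ⊇ FOLLOW(S) ⊇ {$}; new: +{$}
  FOLLOW[S]={$}  FOLLOW[A]={$,d}  FOLLOW[B]={a,b,d}
[2] done
  FOLLOW[S]={$}  FOLLOW[A]={$,d}  FOLLOW[B]={a,b,d}

FOLLOW(B) = ["a", "b", "d"]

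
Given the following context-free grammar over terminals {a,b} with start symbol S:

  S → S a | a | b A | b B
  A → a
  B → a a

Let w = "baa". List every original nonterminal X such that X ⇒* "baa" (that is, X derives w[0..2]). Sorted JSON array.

CNF form of G:
  S -> S T0 | T1 A | T1 B | a
  A -> a
  B -> T0 T0
  T0 -> a
  T1 -> b

CYK table (by increasing span) — only the sub-triangle for w[0..2]:
  [0..0]={T1}  "b"  orig:{}
  [1..1]={A,S,T0}  "a"  orig:{A,S}
  [2..2]={A,S,T0}  "a"  orig:{A,S}
  [0..1]={S}  "ba"
  [1..2]={B,S}  "aa"
  [0..2]={S}  "baa"

Original NTs in T[0,2] deriving "baa": ["S"]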